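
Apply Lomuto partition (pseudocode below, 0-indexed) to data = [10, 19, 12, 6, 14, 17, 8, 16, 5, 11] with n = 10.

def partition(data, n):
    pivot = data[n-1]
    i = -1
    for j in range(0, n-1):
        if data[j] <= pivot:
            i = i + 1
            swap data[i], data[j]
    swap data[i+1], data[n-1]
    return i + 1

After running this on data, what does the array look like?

pivot = data[9] = 11; i = -1
j=0: data[0]=10 ≤ 11 → i=0, swap data[0],data[0] (no change) → [10, 19, 12, 6, 14, 17, 8, 16, 5, 11]
j=1: data[1]=19 > 11 → no swap
j=2: data[2]=12 > 11 → no swap
j=3: data[3]=6 ≤ 11 → i=1, swap data[1],data[3] → [10, 6, 12, 19, 14, 17, 8, 16, 5, 11]
j=4: data[4]=14 > 11 → no swap
j=5: data[5]=17 > 11 → no swap
j=6: data[6]=8 ≤ 11 → i=2, swap data[2],data[6] → [10, 6, 8, 19, 14, 17, 12, 16, 5, 11]
j=7: data[7]=16 > 11 → no swap
j=8: data[8]=5 ≤ 11 → i=3, swap data[3],data[8] → [10, 6, 8, 5, 14, 17, 12, 16, 19, 11]
final swap data[4],data[9] → [10, 6, 8, 5, 11, 17, 12, 16, 19, 14]; return 4

[10, 6, 8, 5, 11, 17, 12, 16, 19, 14]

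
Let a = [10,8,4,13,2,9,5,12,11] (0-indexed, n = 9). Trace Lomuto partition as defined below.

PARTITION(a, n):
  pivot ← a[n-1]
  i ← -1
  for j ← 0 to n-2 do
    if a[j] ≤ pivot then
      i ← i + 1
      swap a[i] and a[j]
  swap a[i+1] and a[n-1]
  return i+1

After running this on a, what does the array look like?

[10,8,4,2,9,5,11,12,13]

pivot=11, i=-1
j=0: 10≤11, i=0, swap(0,0) ⇒ [10,8,4,13,2,9,5,12,11]
j=1: 8≤11, i=1, swap(1,1) ⇒ [10,8,4,13,2,9,5,12,11]
j=2: 4≤11, i=2, swap(2,2) ⇒ [10,8,4,13,2,9,5,12,11]
j=3: 13>11, skip
j=4: 2≤11, i=3, swap(3,4) ⇒ [10,8,4,2,13,9,5,12,11]
j=5: 9≤11, i=4, swap(4,5) ⇒ [10,8,4,2,9,13,5,12,11]
j=6: 5≤11, i=5, swap(5,6) ⇒ [10,8,4,2,9,5,13,12,11]
j=7: 12>11, skip
swap(6,8) ⇒ [10,8,4,2,9,5,11,12,13]; return 6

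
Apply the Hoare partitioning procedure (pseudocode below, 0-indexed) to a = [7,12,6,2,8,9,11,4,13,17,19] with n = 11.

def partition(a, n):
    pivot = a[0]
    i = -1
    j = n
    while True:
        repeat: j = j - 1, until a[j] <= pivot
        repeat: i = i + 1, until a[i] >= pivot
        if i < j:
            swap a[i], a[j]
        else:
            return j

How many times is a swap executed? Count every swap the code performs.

pivot = a[0] = 7; i = -1, j = 11
j→7 (a[7]=4≤7), i→0 (a[0]=7≥7); i<j, swap → [4,12,6,2,8,9,11,7,13,17,19]
j→3 (a[3]=2≤7), i→1 (a[1]=12≥7); i<j, swap → [4,2,6,12,8,9,11,7,13,17,19]
j→2, i→3; i≥j, return j=2. a = [4,2,6,12,8,9,11,7,13,17,19]

2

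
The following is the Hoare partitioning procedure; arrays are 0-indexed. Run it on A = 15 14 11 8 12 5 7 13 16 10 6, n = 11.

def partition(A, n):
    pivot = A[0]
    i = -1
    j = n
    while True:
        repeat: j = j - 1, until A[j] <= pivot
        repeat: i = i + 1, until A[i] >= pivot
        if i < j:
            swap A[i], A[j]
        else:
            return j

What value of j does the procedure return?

8

pivot = A[0] = 15; i = -1, j = 11
j→10 (A[10]=6≤15), i→0 (A[0]=15≥15); i<j, swap → 6 14 11 8 12 5 7 13 16 10 15
j→9 (A[9]=10≤15), i→8 (A[8]=16≥15); i<j, swap → 6 14 11 8 12 5 7 13 10 16 15
j→8, i→9; i≥j, return j=8. A = 6 14 11 8 12 5 7 13 10 16 15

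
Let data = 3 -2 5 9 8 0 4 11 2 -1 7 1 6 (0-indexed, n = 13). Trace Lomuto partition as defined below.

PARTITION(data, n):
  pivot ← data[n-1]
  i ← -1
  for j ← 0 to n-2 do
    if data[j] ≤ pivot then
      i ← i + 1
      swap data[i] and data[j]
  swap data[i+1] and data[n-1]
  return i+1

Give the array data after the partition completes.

3 -2 5 0 4 2 -1 1 6 8 7 11 9

pivot = data[12] = 6; i = -1
j=0: data[0]=3 ≤ 6 → i=0, swap data[0],data[0] (no change) → 3 -2 5 9 8 0 4 11 2 -1 7 1 6
j=1: data[1]=-2 ≤ 6 → i=1, swap data[1],data[1] (no change) → 3 -2 5 9 8 0 4 11 2 -1 7 1 6
j=2: data[2]=5 ≤ 6 → i=2, swap data[2],data[2] (no change) → 3 -2 5 9 8 0 4 11 2 -1 7 1 6
j=3: data[3]=9 > 6 → no swap
j=4: data[4]=8 > 6 → no swap
j=5: data[5]=0 ≤ 6 → i=3, swap data[3],data[5] → 3 -2 5 0 8 9 4 11 2 -1 7 1 6
j=6: data[6]=4 ≤ 6 → i=4, swap data[4],data[6] → 3 -2 5 0 4 9 8 11 2 -1 7 1 6
j=7: data[7]=11 > 6 → no swap
j=8: data[8]=2 ≤ 6 → i=5, swap data[5],data[8] → 3 -2 5 0 4 2 8 11 9 -1 7 1 6
j=9: data[9]=-1 ≤ 6 → i=6, swap data[6],data[9] → 3 -2 5 0 4 2 -1 11 9 8 7 1 6
j=10: data[10]=7 > 6 → no swap
j=11: data[11]=1 ≤ 6 → i=7, swap data[7],data[11] → 3 -2 5 0 4 2 -1 1 9 8 7 11 6
final swap data[8],data[12] → 3 -2 5 0 4 2 -1 1 6 8 7 11 9; return 8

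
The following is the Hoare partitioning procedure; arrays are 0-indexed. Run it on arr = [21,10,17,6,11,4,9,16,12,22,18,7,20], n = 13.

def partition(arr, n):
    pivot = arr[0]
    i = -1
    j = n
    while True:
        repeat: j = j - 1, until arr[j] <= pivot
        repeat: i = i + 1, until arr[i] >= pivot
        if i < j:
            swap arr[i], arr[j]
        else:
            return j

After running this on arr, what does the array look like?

[20,10,17,6,11,4,9,16,12,7,18,22,21]

pivot = arr[0] = 21; i = -1, j = 13
j→12 (arr[12]=20≤21), i→0 (arr[0]=21≥21); i<j, swap → [20,10,17,6,11,4,9,16,12,22,18,7,21]
j→11 (arr[11]=7≤21), i→9 (arr[9]=22≥21); i<j, swap → [20,10,17,6,11,4,9,16,12,7,18,22,21]
j→10, i→11; i≥j, return j=10. arr = [20,10,17,6,11,4,9,16,12,7,18,22,21]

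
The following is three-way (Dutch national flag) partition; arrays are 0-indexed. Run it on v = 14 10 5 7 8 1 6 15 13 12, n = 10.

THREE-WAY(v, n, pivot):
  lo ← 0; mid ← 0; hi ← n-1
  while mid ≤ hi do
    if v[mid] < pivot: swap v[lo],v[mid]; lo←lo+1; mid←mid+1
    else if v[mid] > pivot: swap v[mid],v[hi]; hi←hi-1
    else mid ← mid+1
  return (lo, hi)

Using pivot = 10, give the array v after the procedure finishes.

6 5 7 8 1 10 15 13 12 14

pivot = 10; lo=0, mid=0, hi=9
v[mid]=14>10: swap v[0],v[9]; hi=8 → 12 10 5 7 8 1 6 15 13 14
v[mid]=12>10: swap v[0],v[8]; hi=7 → 13 10 5 7 8 1 6 15 12 14
v[mid]=13>10: swap v[0],v[7]; hi=6 → 15 10 5 7 8 1 6 13 12 14
v[mid]=15>10: swap v[0],v[6]; hi=5 → 6 10 5 7 8 1 15 13 12 14
v[mid]=6<10: swap v[0],v[0]; lo=1,mid=1 → 6 10 5 7 8 1 15 13 12 14
v[mid]=10=10: mid=2
v[mid]=5<10: swap v[1],v[2]; lo=2,mid=3 → 6 5 10 7 8 1 15 13 12 14
v[mid]=7<10: swap v[2],v[3]; lo=3,mid=4 → 6 5 7 10 8 1 15 13 12 14
v[mid]=8<10: swap v[3],v[4]; lo=4,mid=5 → 6 5 7 8 10 1 15 13 12 14
v[mid]=1<10: swap v[4],v[5]; lo=5,mid=6 → 6 5 7 8 1 10 15 13 12 14
end: lo=5, hi=5; v = 6 5 7 8 1 10 15 13 12 14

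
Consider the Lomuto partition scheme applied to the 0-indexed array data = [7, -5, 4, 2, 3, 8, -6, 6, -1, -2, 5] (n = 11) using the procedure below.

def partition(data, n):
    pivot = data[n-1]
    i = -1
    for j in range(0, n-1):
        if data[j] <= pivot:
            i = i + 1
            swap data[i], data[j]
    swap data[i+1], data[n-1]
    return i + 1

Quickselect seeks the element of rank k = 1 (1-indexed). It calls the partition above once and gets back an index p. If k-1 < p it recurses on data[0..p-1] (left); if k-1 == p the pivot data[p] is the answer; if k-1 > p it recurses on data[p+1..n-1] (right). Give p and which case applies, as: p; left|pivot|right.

7; left

pivot=5, i=-1
j=0: 7>5, skip
j=1: -5≤5, i=0, swap(0,1) ⇒ [-5, 7, 4, 2, 3, 8, -6, 6, -1, -2, 5]
j=2: 4≤5, i=1, swap(1,2) ⇒ [-5, 4, 7, 2, 3, 8, -6, 6, -1, -2, 5]
j=3: 2≤5, i=2, swap(2,3) ⇒ [-5, 4, 2, 7, 3, 8, -6, 6, -1, -2, 5]
j=4: 3≤5, i=3, swap(3,4) ⇒ [-5, 4, 2, 3, 7, 8, -6, 6, -1, -2, 5]
j=5: 8>5, skip
j=6: -6≤5, i=4, swap(4,6) ⇒ [-5, 4, 2, 3, -6, 8, 7, 6, -1, -2, 5]
j=7: 6>5, skip
j=8: -1≤5, i=5, swap(5,8) ⇒ [-5, 4, 2, 3, -6, -1, 7, 6, 8, -2, 5]
j=9: -2≤5, i=6, swap(6,9) ⇒ [-5, 4, 2, 3, -6, -1, -2, 6, 8, 7, 5]
swap(7,10) ⇒ [-5, 4, 2, 3, -6, -1, -2, 5, 8, 7, 6]; return 7
p = 7; k-1 = 0 < 7 ⇒ left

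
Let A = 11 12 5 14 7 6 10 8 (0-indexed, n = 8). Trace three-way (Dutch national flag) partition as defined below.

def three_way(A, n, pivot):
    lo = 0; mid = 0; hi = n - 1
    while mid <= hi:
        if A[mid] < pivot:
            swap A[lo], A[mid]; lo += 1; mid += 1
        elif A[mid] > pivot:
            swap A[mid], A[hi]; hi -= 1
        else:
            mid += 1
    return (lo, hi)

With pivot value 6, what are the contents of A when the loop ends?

lo=0 mid=0 hi=7
11>6: swap(0,7), hi=6 ⇒ 8 12 5 14 7 6 10 11
8>6: swap(0,6), hi=5 ⇒ 10 12 5 14 7 6 8 11
10>6: swap(0,5), hi=4 ⇒ 6 12 5 14 7 10 8 11
6=6: mid=1
12>6: swap(1,4), hi=3 ⇒ 6 7 5 14 12 10 8 11
7>6: swap(1,3), hi=2 ⇒ 6 14 5 7 12 10 8 11
14>6: swap(1,2), hi=1 ⇒ 6 5 14 7 12 10 8 11
5<6: swap(0,1), lo=1 mid=2 ⇒ 5 6 14 7 12 10 8 11
done. lo=1 hi=1; A=5 6 14 7 12 10 8 11

5 6 14 7 12 10 8 11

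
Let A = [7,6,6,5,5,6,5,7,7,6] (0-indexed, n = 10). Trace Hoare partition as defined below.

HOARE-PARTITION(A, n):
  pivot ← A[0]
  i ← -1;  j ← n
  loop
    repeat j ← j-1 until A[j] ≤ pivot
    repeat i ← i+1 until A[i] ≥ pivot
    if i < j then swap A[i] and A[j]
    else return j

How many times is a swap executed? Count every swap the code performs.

2

pivot=7
j stops at 9 (6), i stops at 0 (7); swap ⇒ [6,6,6,5,5,6,5,7,7,7]
j stops at 8 (7), i stops at 7 (7); swap ⇒ [6,6,6,5,5,6,5,7,7,7]
j stops at 7, i stops at 8; i≥j ⇒ return 7. A=[6,6,6,5,5,6,5,7,7,7]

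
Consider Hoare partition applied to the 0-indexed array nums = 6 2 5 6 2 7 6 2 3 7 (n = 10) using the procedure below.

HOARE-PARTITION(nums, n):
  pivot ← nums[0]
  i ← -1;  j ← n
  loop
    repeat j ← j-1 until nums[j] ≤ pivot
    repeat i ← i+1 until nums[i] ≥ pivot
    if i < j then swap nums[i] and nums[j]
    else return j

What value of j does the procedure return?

pivot = nums[0] = 6; i = -1, j = 10
j→8 (nums[8]=3≤6), i→0 (nums[0]=6≥6); i<j, swap → 3 2 5 6 2 7 6 2 6 7
j→7 (nums[7]=2≤6), i→3 (nums[3]=6≥6); i<j, swap → 3 2 5 2 2 7 6 6 6 7
j→6 (nums[6]=6≤6), i→5 (nums[5]=7≥6); i<j, swap → 3 2 5 2 2 6 7 6 6 7
j→5, i→6; i≥j, return j=5. nums = 3 2 5 2 2 6 7 6 6 7

5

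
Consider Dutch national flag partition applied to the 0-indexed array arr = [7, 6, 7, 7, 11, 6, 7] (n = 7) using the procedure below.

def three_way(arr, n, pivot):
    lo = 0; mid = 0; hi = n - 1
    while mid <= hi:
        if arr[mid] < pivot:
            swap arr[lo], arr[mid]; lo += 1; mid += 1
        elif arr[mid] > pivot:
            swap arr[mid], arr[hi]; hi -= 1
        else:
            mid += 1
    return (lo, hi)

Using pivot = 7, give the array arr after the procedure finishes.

pivot = 7; lo=0, mid=0, hi=6
arr[mid]=7=7: mid=1
arr[mid]=6<7: swap arr[0],arr[1]; lo=1,mid=2 → [6, 7, 7, 7, 11, 6, 7]
arr[mid]=7=7: mid=3
arr[mid]=7=7: mid=4
arr[mid]=11>7: swap arr[4],arr[6]; hi=5 → [6, 7, 7, 7, 7, 6, 11]
arr[mid]=7=7: mid=5
arr[mid]=6<7: swap arr[1],arr[5]; lo=2,mid=6 → [6, 6, 7, 7, 7, 7, 11]
end: lo=2, hi=5; arr = [6, 6, 7, 7, 7, 7, 11]

[6, 6, 7, 7, 7, 7, 11]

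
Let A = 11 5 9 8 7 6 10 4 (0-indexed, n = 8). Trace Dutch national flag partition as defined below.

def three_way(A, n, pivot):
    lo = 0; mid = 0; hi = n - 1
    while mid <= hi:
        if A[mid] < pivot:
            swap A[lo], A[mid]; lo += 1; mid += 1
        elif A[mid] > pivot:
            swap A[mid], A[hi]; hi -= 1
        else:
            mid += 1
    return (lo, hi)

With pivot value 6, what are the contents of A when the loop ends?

4 5 6 7 8 10 9 11

pivot = 6; lo=0, mid=0, hi=7
A[mid]=11>6: swap A[0],A[7]; hi=6 → 4 5 9 8 7 6 10 11
A[mid]=4<6: swap A[0],A[0]; lo=1,mid=1 → 4 5 9 8 7 6 10 11
A[mid]=5<6: swap A[1],A[1]; lo=2,mid=2 → 4 5 9 8 7 6 10 11
A[mid]=9>6: swap A[2],A[6]; hi=5 → 4 5 10 8 7 6 9 11
A[mid]=10>6: swap A[2],A[5]; hi=4 → 4 5 6 8 7 10 9 11
A[mid]=6=6: mid=3
A[mid]=8>6: swap A[3],A[4]; hi=3 → 4 5 6 7 8 10 9 11
A[mid]=7>6: swap A[3],A[3]; hi=2 → 4 5 6 7 8 10 9 11
end: lo=2, hi=2; A = 4 5 6 7 8 10 9 11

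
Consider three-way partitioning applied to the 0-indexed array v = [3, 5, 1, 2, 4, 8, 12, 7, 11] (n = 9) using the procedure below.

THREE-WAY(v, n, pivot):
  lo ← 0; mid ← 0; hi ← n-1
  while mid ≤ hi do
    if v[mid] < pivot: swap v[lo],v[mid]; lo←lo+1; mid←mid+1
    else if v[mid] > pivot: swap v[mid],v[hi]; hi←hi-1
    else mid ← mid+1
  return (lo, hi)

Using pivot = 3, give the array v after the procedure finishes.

[2, 1, 3, 4, 8, 12, 7, 11, 5]

lo=0 mid=0 hi=8
3=3: mid=1
5>3: swap(1,8), hi=7 ⇒ [3, 11, 1, 2, 4, 8, 12, 7, 5]
11>3: swap(1,7), hi=6 ⇒ [3, 7, 1, 2, 4, 8, 12, 11, 5]
7>3: swap(1,6), hi=5 ⇒ [3, 12, 1, 2, 4, 8, 7, 11, 5]
12>3: swap(1,5), hi=4 ⇒ [3, 8, 1, 2, 4, 12, 7, 11, 5]
8>3: swap(1,4), hi=3 ⇒ [3, 4, 1, 2, 8, 12, 7, 11, 5]
4>3: swap(1,3), hi=2 ⇒ [3, 2, 1, 4, 8, 12, 7, 11, 5]
2<3: swap(0,1), lo=1 mid=2 ⇒ [2, 3, 1, 4, 8, 12, 7, 11, 5]
1<3: swap(1,2), lo=2 mid=3 ⇒ [2, 1, 3, 4, 8, 12, 7, 11, 5]
done. lo=2 hi=2; v=[2, 1, 3, 4, 8, 12, 7, 11, 5]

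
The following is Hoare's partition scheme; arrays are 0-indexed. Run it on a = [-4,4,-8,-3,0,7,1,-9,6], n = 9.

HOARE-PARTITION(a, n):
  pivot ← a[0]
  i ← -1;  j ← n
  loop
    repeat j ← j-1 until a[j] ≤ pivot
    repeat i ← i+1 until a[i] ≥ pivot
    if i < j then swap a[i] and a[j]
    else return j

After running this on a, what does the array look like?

[-9,-8,4,-3,0,7,1,-4,6]

pivot=-4
j stops at 7 (-9), i stops at 0 (-4); swap ⇒ [-9,4,-8,-3,0,7,1,-4,6]
j stops at 2 (-8), i stops at 1 (4); swap ⇒ [-9,-8,4,-3,0,7,1,-4,6]
j stops at 1, i stops at 2; i≥j ⇒ return 1. a=[-9,-8,4,-3,0,7,1,-4,6]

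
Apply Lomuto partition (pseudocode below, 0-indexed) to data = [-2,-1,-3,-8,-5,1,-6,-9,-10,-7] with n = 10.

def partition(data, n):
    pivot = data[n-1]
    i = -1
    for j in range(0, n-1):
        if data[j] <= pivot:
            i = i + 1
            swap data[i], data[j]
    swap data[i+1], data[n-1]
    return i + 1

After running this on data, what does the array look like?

pivot = data[9] = -7; i = -1
j=0: data[0]=-2 > -7 → no swap
j=1: data[1]=-1 > -7 → no swap
j=2: data[2]=-3 > -7 → no swap
j=3: data[3]=-8 ≤ -7 → i=0, swap data[0],data[3] → [-8,-1,-3,-2,-5,1,-6,-9,-10,-7]
j=4: data[4]=-5 > -7 → no swap
j=5: data[5]=1 > -7 → no swap
j=6: data[6]=-6 > -7 → no swap
j=7: data[7]=-9 ≤ -7 → i=1, swap data[1],data[7] → [-8,-9,-3,-2,-5,1,-6,-1,-10,-7]
j=8: data[8]=-10 ≤ -7 → i=2, swap data[2],data[8] → [-8,-9,-10,-2,-5,1,-6,-1,-3,-7]
final swap data[3],data[9] → [-8,-9,-10,-7,-5,1,-6,-1,-3,-2]; return 3

[-8,-9,-10,-7,-5,1,-6,-1,-3,-2]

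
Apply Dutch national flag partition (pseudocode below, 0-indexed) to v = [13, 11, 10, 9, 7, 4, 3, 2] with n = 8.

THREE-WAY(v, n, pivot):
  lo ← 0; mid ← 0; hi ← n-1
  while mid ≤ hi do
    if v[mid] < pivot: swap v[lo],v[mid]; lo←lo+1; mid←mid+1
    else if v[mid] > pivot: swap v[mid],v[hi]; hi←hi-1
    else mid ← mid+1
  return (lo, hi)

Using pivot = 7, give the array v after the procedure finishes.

[2, 3, 4, 7, 9, 10, 11, 13]

lo=0 mid=0 hi=7
13>7: swap(0,7), hi=6 ⇒ [2, 11, 10, 9, 7, 4, 3, 13]
2<7: swap(0,0), lo=1 mid=1 ⇒ [2, 11, 10, 9, 7, 4, 3, 13]
11>7: swap(1,6), hi=5 ⇒ [2, 3, 10, 9, 7, 4, 11, 13]
3<7: swap(1,1), lo=2 mid=2 ⇒ [2, 3, 10, 9, 7, 4, 11, 13]
10>7: swap(2,5), hi=4 ⇒ [2, 3, 4, 9, 7, 10, 11, 13]
4<7: swap(2,2), lo=3 mid=3 ⇒ [2, 3, 4, 9, 7, 10, 11, 13]
9>7: swap(3,4), hi=3 ⇒ [2, 3, 4, 7, 9, 10, 11, 13]
7=7: mid=4
done. lo=3 hi=3; v=[2, 3, 4, 7, 9, 10, 11, 13]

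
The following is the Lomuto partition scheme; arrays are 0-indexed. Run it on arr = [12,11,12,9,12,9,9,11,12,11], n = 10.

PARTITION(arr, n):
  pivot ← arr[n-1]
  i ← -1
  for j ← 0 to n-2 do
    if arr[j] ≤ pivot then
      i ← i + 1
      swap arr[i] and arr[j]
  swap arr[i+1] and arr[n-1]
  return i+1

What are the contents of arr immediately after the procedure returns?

[11,9,9,9,11,11,12,12,12,12]

pivot = arr[9] = 11; i = -1
j=0: arr[0]=12 > 11 → no swap
j=1: arr[1]=11 ≤ 11 → i=0, swap arr[0],arr[1] → [11,12,12,9,12,9,9,11,12,11]
j=2: arr[2]=12 > 11 → no swap
j=3: arr[3]=9 ≤ 11 → i=1, swap arr[1],arr[3] → [11,9,12,12,12,9,9,11,12,11]
j=4: arr[4]=12 > 11 → no swap
j=5: arr[5]=9 ≤ 11 → i=2, swap arr[2],arr[5] → [11,9,9,12,12,12,9,11,12,11]
j=6: arr[6]=9 ≤ 11 → i=3, swap arr[3],arr[6] → [11,9,9,9,12,12,12,11,12,11]
j=7: arr[7]=11 ≤ 11 → i=4, swap arr[4],arr[7] → [11,9,9,9,11,12,12,12,12,11]
j=8: arr[8]=12 > 11 → no swap
final swap arr[5],arr[9] → [11,9,9,9,11,11,12,12,12,12]; return 5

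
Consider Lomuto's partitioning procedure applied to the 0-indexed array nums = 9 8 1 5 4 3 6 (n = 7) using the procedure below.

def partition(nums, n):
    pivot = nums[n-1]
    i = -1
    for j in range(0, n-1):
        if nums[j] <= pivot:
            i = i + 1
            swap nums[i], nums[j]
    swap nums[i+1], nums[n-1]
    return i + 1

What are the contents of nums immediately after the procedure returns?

1 5 4 3 6 8 9

pivot = nums[6] = 6; i = -1
j=0: nums[0]=9 > 6 → no swap
j=1: nums[1]=8 > 6 → no swap
j=2: nums[2]=1 ≤ 6 → i=0, swap nums[0],nums[2] → 1 8 9 5 4 3 6
j=3: nums[3]=5 ≤ 6 → i=1, swap nums[1],nums[3] → 1 5 9 8 4 3 6
j=4: nums[4]=4 ≤ 6 → i=2, swap nums[2],nums[4] → 1 5 4 8 9 3 6
j=5: nums[5]=3 ≤ 6 → i=3, swap nums[3],nums[5] → 1 5 4 3 9 8 6
final swap nums[4],nums[6] → 1 5 4 3 6 8 9; return 4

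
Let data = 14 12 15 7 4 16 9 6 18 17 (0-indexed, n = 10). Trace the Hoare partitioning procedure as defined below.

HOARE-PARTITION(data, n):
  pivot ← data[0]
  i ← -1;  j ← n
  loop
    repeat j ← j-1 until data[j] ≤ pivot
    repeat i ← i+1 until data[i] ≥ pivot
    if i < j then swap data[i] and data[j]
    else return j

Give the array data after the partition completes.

6 12 9 7 4 16 15 14 18 17

pivot = data[0] = 14; i = -1, j = 10
j→7 (data[7]=6≤14), i→0 (data[0]=14≥14); i<j, swap → 6 12 15 7 4 16 9 14 18 17
j→6 (data[6]=9≤14), i→2 (data[2]=15≥14); i<j, swap → 6 12 9 7 4 16 15 14 18 17
j→4, i→5; i≥j, return j=4. data = 6 12 9 7 4 16 15 14 18 17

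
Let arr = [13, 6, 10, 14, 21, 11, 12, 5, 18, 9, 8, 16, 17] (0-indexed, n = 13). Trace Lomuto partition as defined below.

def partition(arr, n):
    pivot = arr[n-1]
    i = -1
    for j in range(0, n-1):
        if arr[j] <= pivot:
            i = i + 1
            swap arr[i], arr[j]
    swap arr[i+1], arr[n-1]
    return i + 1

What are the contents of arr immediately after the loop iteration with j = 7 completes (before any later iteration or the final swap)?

pivot=17, i=-1
j=0: 13≤17, i=0, swap(0,0) ⇒ [13, 6, 10, 14, 21, 11, 12, 5, 18, 9, 8, 16, 17]
j=1: 6≤17, i=1, swap(1,1) ⇒ [13, 6, 10, 14, 21, 11, 12, 5, 18, 9, 8, 16, 17]
j=2: 10≤17, i=2, swap(2,2) ⇒ [13, 6, 10, 14, 21, 11, 12, 5, 18, 9, 8, 16, 17]
j=3: 14≤17, i=3, swap(3,3) ⇒ [13, 6, 10, 14, 21, 11, 12, 5, 18, 9, 8, 16, 17]
j=4: 21>17, skip
j=5: 11≤17, i=4, swap(4,5) ⇒ [13, 6, 10, 14, 11, 21, 12, 5, 18, 9, 8, 16, 17]
j=6: 12≤17, i=5, swap(5,6) ⇒ [13, 6, 10, 14, 11, 12, 21, 5, 18, 9, 8, 16, 17]
j=7: 5≤17, i=6, swap(6,7) ⇒ [13, 6, 10, 14, 11, 12, 5, 21, 18, 9, 8, 16, 17]
(after j=7) arr = [13, 6, 10, 14, 11, 12, 5, 21, 18, 9, 8, 16, 17]

[13, 6, 10, 14, 11, 12, 5, 21, 18, 9, 8, 16, 17]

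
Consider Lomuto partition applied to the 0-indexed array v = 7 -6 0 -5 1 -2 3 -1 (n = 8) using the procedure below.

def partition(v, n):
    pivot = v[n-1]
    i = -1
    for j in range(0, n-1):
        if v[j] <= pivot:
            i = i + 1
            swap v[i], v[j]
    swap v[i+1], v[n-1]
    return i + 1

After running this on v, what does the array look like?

-6 -5 -2 -1 1 0 3 7

pivot=-1, i=-1
j=0: 7>-1, skip
j=1: -6≤-1, i=0, swap(0,1) ⇒ -6 7 0 -5 1 -2 3 -1
j=2: 0>-1, skip
j=3: -5≤-1, i=1, swap(1,3) ⇒ -6 -5 0 7 1 -2 3 -1
j=4: 1>-1, skip
j=5: -2≤-1, i=2, swap(2,5) ⇒ -6 -5 -2 7 1 0 3 -1
j=6: 3>-1, skip
swap(3,7) ⇒ -6 -5 -2 -1 1 0 3 7; return 3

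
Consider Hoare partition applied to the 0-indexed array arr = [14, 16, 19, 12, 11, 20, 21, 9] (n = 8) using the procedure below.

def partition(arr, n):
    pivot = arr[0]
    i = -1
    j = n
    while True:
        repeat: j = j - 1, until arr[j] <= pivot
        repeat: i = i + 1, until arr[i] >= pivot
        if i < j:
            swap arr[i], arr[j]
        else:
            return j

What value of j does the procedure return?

pivot = arr[0] = 14; i = -1, j = 8
j→7 (arr[7]=9≤14), i→0 (arr[0]=14≥14); i<j, swap → [9, 16, 19, 12, 11, 20, 21, 14]
j→4 (arr[4]=11≤14), i→1 (arr[1]=16≥14); i<j, swap → [9, 11, 19, 12, 16, 20, 21, 14]
j→3 (arr[3]=12≤14), i→2 (arr[2]=19≥14); i<j, swap → [9, 11, 12, 19, 16, 20, 21, 14]
j→2, i→3; i≥j, return j=2. arr = [9, 11, 12, 19, 16, 20, 21, 14]

2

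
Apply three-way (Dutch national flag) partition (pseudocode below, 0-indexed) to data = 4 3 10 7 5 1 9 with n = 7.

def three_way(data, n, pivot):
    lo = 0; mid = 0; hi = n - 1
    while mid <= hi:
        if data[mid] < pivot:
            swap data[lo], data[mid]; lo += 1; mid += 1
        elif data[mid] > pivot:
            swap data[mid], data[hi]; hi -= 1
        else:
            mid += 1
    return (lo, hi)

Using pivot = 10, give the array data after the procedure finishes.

pivot = 10; lo=0, mid=0, hi=6
data[mid]=4<10: swap data[0],data[0]; lo=1,mid=1 → 4 3 10 7 5 1 9
data[mid]=3<10: swap data[1],data[1]; lo=2,mid=2 → 4 3 10 7 5 1 9
data[mid]=10=10: mid=3
data[mid]=7<10: swap data[2],data[3]; lo=3,mid=4 → 4 3 7 10 5 1 9
data[mid]=5<10: swap data[3],data[4]; lo=4,mid=5 → 4 3 7 5 10 1 9
data[mid]=1<10: swap data[4],data[5]; lo=5,mid=6 → 4 3 7 5 1 10 9
data[mid]=9<10: swap data[5],data[6]; lo=6,mid=7 → 4 3 7 5 1 9 10
end: lo=6, hi=6; data = 4 3 7 5 1 9 10

4 3 7 5 1 9 10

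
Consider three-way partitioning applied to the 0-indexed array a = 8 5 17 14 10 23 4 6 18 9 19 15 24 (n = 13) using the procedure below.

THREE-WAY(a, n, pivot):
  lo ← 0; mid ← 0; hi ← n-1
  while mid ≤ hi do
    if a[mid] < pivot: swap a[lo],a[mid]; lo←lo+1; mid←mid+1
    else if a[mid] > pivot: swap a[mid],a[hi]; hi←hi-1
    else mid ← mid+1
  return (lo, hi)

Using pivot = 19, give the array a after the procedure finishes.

8 5 17 14 10 15 4 6 18 9 19 24 23

lo=0 mid=0 hi=12
8<19: swap(0,0), lo=1 mid=1 ⇒ 8 5 17 14 10 23 4 6 18 9 19 15 24
5<19: swap(1,1), lo=2 mid=2 ⇒ 8 5 17 14 10 23 4 6 18 9 19 15 24
17<19: swap(2,2), lo=3 mid=3 ⇒ 8 5 17 14 10 23 4 6 18 9 19 15 24
14<19: swap(3,3), lo=4 mid=4 ⇒ 8 5 17 14 10 23 4 6 18 9 19 15 24
10<19: swap(4,4), lo=5 mid=5 ⇒ 8 5 17 14 10 23 4 6 18 9 19 15 24
23>19: swap(5,12), hi=11 ⇒ 8 5 17 14 10 24 4 6 18 9 19 15 23
24>19: swap(5,11), hi=10 ⇒ 8 5 17 14 10 15 4 6 18 9 19 24 23
15<19: swap(5,5), lo=6 mid=6 ⇒ 8 5 17 14 10 15 4 6 18 9 19 24 23
4<19: swap(6,6), lo=7 mid=7 ⇒ 8 5 17 14 10 15 4 6 18 9 19 24 23
6<19: swap(7,7), lo=8 mid=8 ⇒ 8 5 17 14 10 15 4 6 18 9 19 24 23
18<19: swap(8,8), lo=9 mid=9 ⇒ 8 5 17 14 10 15 4 6 18 9 19 24 23
9<19: swap(9,9), lo=10 mid=10 ⇒ 8 5 17 14 10 15 4 6 18 9 19 24 23
19=19: mid=11
done. lo=10 hi=10; a=8 5 17 14 10 15 4 6 18 9 19 24 23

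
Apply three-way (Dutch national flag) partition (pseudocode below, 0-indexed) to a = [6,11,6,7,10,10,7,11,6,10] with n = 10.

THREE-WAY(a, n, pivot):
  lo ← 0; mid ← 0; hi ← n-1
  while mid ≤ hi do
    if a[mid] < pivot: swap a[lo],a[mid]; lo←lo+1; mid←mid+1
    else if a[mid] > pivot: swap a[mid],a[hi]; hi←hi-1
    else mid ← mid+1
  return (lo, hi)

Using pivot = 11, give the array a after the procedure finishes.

pivot = 11; lo=0, mid=0, hi=9
a[mid]=6<11: swap a[0],a[0]; lo=1,mid=1 → [6,11,6,7,10,10,7,11,6,10]
a[mid]=11=11: mid=2
a[mid]=6<11: swap a[1],a[2]; lo=2,mid=3 → [6,6,11,7,10,10,7,11,6,10]
a[mid]=7<11: swap a[2],a[3]; lo=3,mid=4 → [6,6,7,11,10,10,7,11,6,10]
a[mid]=10<11: swap a[3],a[4]; lo=4,mid=5 → [6,6,7,10,11,10,7,11,6,10]
a[mid]=10<11: swap a[4],a[5]; lo=5,mid=6 → [6,6,7,10,10,11,7,11,6,10]
a[mid]=7<11: swap a[5],a[6]; lo=6,mid=7 → [6,6,7,10,10,7,11,11,6,10]
a[mid]=11=11: mid=8
a[mid]=6<11: swap a[6],a[8]; lo=7,mid=9 → [6,6,7,10,10,7,6,11,11,10]
a[mid]=10<11: swap a[7],a[9]; lo=8,mid=10 → [6,6,7,10,10,7,6,10,11,11]
end: lo=8, hi=9; a = [6,6,7,10,10,7,6,10,11,11]

[6,6,7,10,10,7,6,10,11,11]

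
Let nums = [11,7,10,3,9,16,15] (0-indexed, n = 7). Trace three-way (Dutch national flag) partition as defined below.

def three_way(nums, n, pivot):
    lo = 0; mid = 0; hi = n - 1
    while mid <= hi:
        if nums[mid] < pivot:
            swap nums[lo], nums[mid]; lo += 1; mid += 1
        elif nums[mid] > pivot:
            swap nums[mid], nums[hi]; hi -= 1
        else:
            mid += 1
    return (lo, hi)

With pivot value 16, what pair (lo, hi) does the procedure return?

(6, 6)

lo=0 mid=0 hi=6
11<16: swap(0,0), lo=1 mid=1 ⇒ [11,7,10,3,9,16,15]
7<16: swap(1,1), lo=2 mid=2 ⇒ [11,7,10,3,9,16,15]
10<16: swap(2,2), lo=3 mid=3 ⇒ [11,7,10,3,9,16,15]
3<16: swap(3,3), lo=4 mid=4 ⇒ [11,7,10,3,9,16,15]
9<16: swap(4,4), lo=5 mid=5 ⇒ [11,7,10,3,9,16,15]
16=16: mid=6
15<16: swap(5,6), lo=6 mid=7 ⇒ [11,7,10,3,9,15,16]
done. lo=6 hi=6; nums=[11,7,10,3,9,15,16]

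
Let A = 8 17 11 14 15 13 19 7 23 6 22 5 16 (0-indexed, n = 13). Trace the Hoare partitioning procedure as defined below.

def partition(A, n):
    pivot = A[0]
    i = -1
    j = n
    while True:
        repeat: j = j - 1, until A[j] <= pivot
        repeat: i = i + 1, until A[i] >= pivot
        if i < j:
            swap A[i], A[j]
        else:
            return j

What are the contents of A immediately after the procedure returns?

pivot = A[0] = 8; i = -1, j = 13
j→11 (A[11]=5≤8), i→0 (A[0]=8≥8); i<j, swap → 5 17 11 14 15 13 19 7 23 6 22 8 16
j→9 (A[9]=6≤8), i→1 (A[1]=17≥8); i<j, swap → 5 6 11 14 15 13 19 7 23 17 22 8 16
j→7 (A[7]=7≤8), i→2 (A[2]=11≥8); i<j, swap → 5 6 7 14 15 13 19 11 23 17 22 8 16
j→2, i→3; i≥j, return j=2. A = 5 6 7 14 15 13 19 11 23 17 22 8 16

5 6 7 14 15 13 19 11 23 17 22 8 16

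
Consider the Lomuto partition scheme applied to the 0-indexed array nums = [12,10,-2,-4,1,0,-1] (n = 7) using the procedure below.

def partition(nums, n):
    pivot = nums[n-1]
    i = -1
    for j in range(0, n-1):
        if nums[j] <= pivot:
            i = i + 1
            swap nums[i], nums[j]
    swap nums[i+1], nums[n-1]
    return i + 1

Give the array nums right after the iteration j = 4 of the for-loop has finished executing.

[-2,-4,12,10,1,0,-1]

pivot=-1, i=-1
j=0: 12>-1, skip
j=1: 10>-1, skip
j=2: -2≤-1, i=0, swap(0,2) ⇒ [-2,10,12,-4,1,0,-1]
j=3: -4≤-1, i=1, swap(1,3) ⇒ [-2,-4,12,10,1,0,-1]
j=4: 1>-1, skip
(after j=4) nums = [-2,-4,12,10,1,0,-1]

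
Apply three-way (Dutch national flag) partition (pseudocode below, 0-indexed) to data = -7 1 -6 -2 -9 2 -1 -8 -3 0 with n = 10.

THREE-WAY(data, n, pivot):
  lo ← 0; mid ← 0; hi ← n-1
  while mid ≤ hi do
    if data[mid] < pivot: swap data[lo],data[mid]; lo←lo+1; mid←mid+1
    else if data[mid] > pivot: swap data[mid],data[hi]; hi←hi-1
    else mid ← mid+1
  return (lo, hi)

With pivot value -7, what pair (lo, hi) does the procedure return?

(2, 2)

pivot = -7; lo=0, mid=0, hi=9
data[mid]=-7=-7: mid=1
data[mid]=1>-7: swap data[1],data[9]; hi=8 → -7 0 -6 -2 -9 2 -1 -8 -3 1
data[mid]=0>-7: swap data[1],data[8]; hi=7 → -7 -3 -6 -2 -9 2 -1 -8 0 1
data[mid]=-3>-7: swap data[1],data[7]; hi=6 → -7 -8 -6 -2 -9 2 -1 -3 0 1
data[mid]=-8<-7: swap data[0],data[1]; lo=1,mid=2 → -8 -7 -6 -2 -9 2 -1 -3 0 1
data[mid]=-6>-7: swap data[2],data[6]; hi=5 → -8 -7 -1 -2 -9 2 -6 -3 0 1
data[mid]=-1>-7: swap data[2],data[5]; hi=4 → -8 -7 2 -2 -9 -1 -6 -3 0 1
data[mid]=2>-7: swap data[2],data[4]; hi=3 → -8 -7 -9 -2 2 -1 -6 -3 0 1
data[mid]=-9<-7: swap data[1],data[2]; lo=2,mid=3 → -8 -9 -7 -2 2 -1 -6 -3 0 1
data[mid]=-2>-7: swap data[3],data[3]; hi=2 → -8 -9 -7 -2 2 -1 -6 -3 0 1
end: lo=2, hi=2; data = -8 -9 -7 -2 2 -1 -6 -3 0 1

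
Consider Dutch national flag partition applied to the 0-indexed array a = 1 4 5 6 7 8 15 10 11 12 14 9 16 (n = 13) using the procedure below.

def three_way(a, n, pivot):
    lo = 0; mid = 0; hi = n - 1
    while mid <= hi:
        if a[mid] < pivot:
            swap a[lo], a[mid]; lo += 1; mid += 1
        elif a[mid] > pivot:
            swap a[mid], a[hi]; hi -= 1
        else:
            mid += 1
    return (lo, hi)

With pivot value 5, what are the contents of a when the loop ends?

pivot = 5; lo=0, mid=0, hi=12
a[mid]=1<5: swap a[0],a[0]; lo=1,mid=1 → 1 4 5 6 7 8 15 10 11 12 14 9 16
a[mid]=4<5: swap a[1],a[1]; lo=2,mid=2 → 1 4 5 6 7 8 15 10 11 12 14 9 16
a[mid]=5=5: mid=3
a[mid]=6>5: swap a[3],a[12]; hi=11 → 1 4 5 16 7 8 15 10 11 12 14 9 6
a[mid]=16>5: swap a[3],a[11]; hi=10 → 1 4 5 9 7 8 15 10 11 12 14 16 6
a[mid]=9>5: swap a[3],a[10]; hi=9 → 1 4 5 14 7 8 15 10 11 12 9 16 6
a[mid]=14>5: swap a[3],a[9]; hi=8 → 1 4 5 12 7 8 15 10 11 14 9 16 6
a[mid]=12>5: swap a[3],a[8]; hi=7 → 1 4 5 11 7 8 15 10 12 14 9 16 6
a[mid]=11>5: swap a[3],a[7]; hi=6 → 1 4 5 10 7 8 15 11 12 14 9 16 6
a[mid]=10>5: swap a[3],a[6]; hi=5 → 1 4 5 15 7 8 10 11 12 14 9 16 6
a[mid]=15>5: swap a[3],a[5]; hi=4 → 1 4 5 8 7 15 10 11 12 14 9 16 6
a[mid]=8>5: swap a[3],a[4]; hi=3 → 1 4 5 7 8 15 10 11 12 14 9 16 6
a[mid]=7>5: swap a[3],a[3]; hi=2 → 1 4 5 7 8 15 10 11 12 14 9 16 6
end: lo=2, hi=2; a = 1 4 5 7 8 15 10 11 12 14 9 16 6

1 4 5 7 8 15 10 11 12 14 9 16 6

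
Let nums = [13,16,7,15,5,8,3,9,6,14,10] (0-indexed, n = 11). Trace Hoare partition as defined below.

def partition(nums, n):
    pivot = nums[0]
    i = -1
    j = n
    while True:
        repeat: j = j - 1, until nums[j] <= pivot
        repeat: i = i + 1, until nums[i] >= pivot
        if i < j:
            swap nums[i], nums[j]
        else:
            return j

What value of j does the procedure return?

pivot = nums[0] = 13; i = -1, j = 11
j→10 (nums[10]=10≤13), i→0 (nums[0]=13≥13); i<j, swap → [10,16,7,15,5,8,3,9,6,14,13]
j→8 (nums[8]=6≤13), i→1 (nums[1]=16≥13); i<j, swap → [10,6,7,15,5,8,3,9,16,14,13]
j→7 (nums[7]=9≤13), i→3 (nums[3]=15≥13); i<j, swap → [10,6,7,9,5,8,3,15,16,14,13]
j→6, i→7; i≥j, return j=6. nums = [10,6,7,9,5,8,3,15,16,14,13]

6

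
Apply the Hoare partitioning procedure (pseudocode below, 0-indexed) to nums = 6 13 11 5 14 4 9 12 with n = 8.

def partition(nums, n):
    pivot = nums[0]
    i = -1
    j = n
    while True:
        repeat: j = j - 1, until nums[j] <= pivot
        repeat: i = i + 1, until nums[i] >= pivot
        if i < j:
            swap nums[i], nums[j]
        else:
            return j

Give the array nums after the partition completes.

4 5 11 13 14 6 9 12

pivot = nums[0] = 6; i = -1, j = 8
j→5 (nums[5]=4≤6), i→0 (nums[0]=6≥6); i<j, swap → 4 13 11 5 14 6 9 12
j→3 (nums[3]=5≤6), i→1 (nums[1]=13≥6); i<j, swap → 4 5 11 13 14 6 9 12
j→1, i→2; i≥j, return j=1. nums = 4 5 11 13 14 6 9 12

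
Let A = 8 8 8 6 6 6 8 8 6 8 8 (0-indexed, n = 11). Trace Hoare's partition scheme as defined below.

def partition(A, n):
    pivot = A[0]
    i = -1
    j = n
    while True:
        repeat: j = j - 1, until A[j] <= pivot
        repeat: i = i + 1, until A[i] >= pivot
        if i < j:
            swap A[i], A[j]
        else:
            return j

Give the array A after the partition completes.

pivot=8
j stops at 10 (8), i stops at 0 (8); swap ⇒ 8 8 8 6 6 6 8 8 6 8 8
j stops at 9 (8), i stops at 1 (8); swap ⇒ 8 8 8 6 6 6 8 8 6 8 8
j stops at 8 (6), i stops at 2 (8); swap ⇒ 8 8 6 6 6 6 8 8 8 8 8
j stops at 7 (8), i stops at 6 (8); swap ⇒ 8 8 6 6 6 6 8 8 8 8 8
j stops at 6, i stops at 7; i≥j ⇒ return 6. A=8 8 6 6 6 6 8 8 8 8 8

8 8 6 6 6 6 8 8 8 8 8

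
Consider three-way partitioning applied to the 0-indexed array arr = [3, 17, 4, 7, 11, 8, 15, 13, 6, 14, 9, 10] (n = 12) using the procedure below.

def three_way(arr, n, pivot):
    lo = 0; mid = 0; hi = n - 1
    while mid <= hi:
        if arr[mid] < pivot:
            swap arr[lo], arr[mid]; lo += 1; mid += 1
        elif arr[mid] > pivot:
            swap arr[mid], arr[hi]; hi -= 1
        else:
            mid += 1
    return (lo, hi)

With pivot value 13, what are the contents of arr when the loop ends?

lo=0 mid=0 hi=11
3<13: swap(0,0), lo=1 mid=1 ⇒ [3, 17, 4, 7, 11, 8, 15, 13, 6, 14, 9, 10]
17>13: swap(1,11), hi=10 ⇒ [3, 10, 4, 7, 11, 8, 15, 13, 6, 14, 9, 17]
10<13: swap(1,1), lo=2 mid=2 ⇒ [3, 10, 4, 7, 11, 8, 15, 13, 6, 14, 9, 17]
4<13: swap(2,2), lo=3 mid=3 ⇒ [3, 10, 4, 7, 11, 8, 15, 13, 6, 14, 9, 17]
7<13: swap(3,3), lo=4 mid=4 ⇒ [3, 10, 4, 7, 11, 8, 15, 13, 6, 14, 9, 17]
11<13: swap(4,4), lo=5 mid=5 ⇒ [3, 10, 4, 7, 11, 8, 15, 13, 6, 14, 9, 17]
8<13: swap(5,5), lo=6 mid=6 ⇒ [3, 10, 4, 7, 11, 8, 15, 13, 6, 14, 9, 17]
15>13: swap(6,10), hi=9 ⇒ [3, 10, 4, 7, 11, 8, 9, 13, 6, 14, 15, 17]
9<13: swap(6,6), lo=7 mid=7 ⇒ [3, 10, 4, 7, 11, 8, 9, 13, 6, 14, 15, 17]
13=13: mid=8
6<13: swap(7,8), lo=8 mid=9 ⇒ [3, 10, 4, 7, 11, 8, 9, 6, 13, 14, 15, 17]
14>13: swap(9,9), hi=8 ⇒ [3, 10, 4, 7, 11, 8, 9, 6, 13, 14, 15, 17]
done. lo=8 hi=8; arr=[3, 10, 4, 7, 11, 8, 9, 6, 13, 14, 15, 17]

[3, 10, 4, 7, 11, 8, 9, 6, 13, 14, 15, 17]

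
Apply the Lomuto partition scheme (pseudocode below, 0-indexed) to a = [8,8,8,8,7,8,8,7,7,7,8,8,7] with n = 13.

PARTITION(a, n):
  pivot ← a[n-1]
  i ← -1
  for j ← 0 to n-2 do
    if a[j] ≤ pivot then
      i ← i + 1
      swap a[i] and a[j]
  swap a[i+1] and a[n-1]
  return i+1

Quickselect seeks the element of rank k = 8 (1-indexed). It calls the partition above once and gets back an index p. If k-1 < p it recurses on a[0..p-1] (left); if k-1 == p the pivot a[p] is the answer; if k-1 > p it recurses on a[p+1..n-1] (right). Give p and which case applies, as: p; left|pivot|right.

pivot = a[12] = 7; i = -1
j=0: a[0]=8 > 7 → no swap
j=1: a[1]=8 > 7 → no swap
j=2: a[2]=8 > 7 → no swap
j=3: a[3]=8 > 7 → no swap
j=4: a[4]=7 ≤ 7 → i=0, swap a[0],a[4] → [7,8,8,8,8,8,8,7,7,7,8,8,7]
j=5: a[5]=8 > 7 → no swap
j=6: a[6]=8 > 7 → no swap
j=7: a[7]=7 ≤ 7 → i=1, swap a[1],a[7] → [7,7,8,8,8,8,8,8,7,7,8,8,7]
j=8: a[8]=7 ≤ 7 → i=2, swap a[2],a[8] → [7,7,7,8,8,8,8,8,8,7,8,8,7]
j=9: a[9]=7 ≤ 7 → i=3, swap a[3],a[9] → [7,7,7,7,8,8,8,8,8,8,8,8,7]
j=10: a[10]=8 > 7 → no swap
j=11: a[11]=8 > 7 → no swap
final swap a[4],a[12] → [7,7,7,7,7,8,8,8,8,8,8,8,8]; return 4
p = 4; k-1 = 7 > 4 ⇒ right

4; right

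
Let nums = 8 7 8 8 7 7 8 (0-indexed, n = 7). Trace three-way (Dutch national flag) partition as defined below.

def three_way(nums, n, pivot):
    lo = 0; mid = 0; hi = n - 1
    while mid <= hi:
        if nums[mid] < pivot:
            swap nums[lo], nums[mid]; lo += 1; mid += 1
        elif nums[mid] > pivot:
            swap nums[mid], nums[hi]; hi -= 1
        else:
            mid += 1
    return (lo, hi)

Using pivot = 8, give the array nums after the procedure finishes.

pivot = 8; lo=0, mid=0, hi=6
nums[mid]=8=8: mid=1
nums[mid]=7<8: swap nums[0],nums[1]; lo=1,mid=2 → 7 8 8 8 7 7 8
nums[mid]=8=8: mid=3
nums[mid]=8=8: mid=4
nums[mid]=7<8: swap nums[1],nums[4]; lo=2,mid=5 → 7 7 8 8 8 7 8
nums[mid]=7<8: swap nums[2],nums[5]; lo=3,mid=6 → 7 7 7 8 8 8 8
nums[mid]=8=8: mid=7
end: lo=3, hi=6; nums = 7 7 7 8 8 8 8

7 7 7 8 8 8 8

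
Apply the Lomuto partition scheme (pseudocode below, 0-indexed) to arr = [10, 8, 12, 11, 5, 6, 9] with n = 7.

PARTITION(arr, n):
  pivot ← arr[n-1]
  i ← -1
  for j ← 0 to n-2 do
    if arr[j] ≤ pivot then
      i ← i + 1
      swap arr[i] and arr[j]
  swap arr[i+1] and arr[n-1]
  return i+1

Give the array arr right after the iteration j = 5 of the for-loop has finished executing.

[8, 5, 6, 11, 10, 12, 9]

pivot = arr[6] = 9; i = -1
j=0: arr[0]=10 > 9 → no swap
j=1: arr[1]=8 ≤ 9 → i=0, swap arr[0],arr[1] → [8, 10, 12, 11, 5, 6, 9]
j=2: arr[2]=12 > 9 → no swap
j=3: arr[3]=11 > 9 → no swap
j=4: arr[4]=5 ≤ 9 → i=1, swap arr[1],arr[4] → [8, 5, 12, 11, 10, 6, 9]
j=5: arr[5]=6 ≤ 9 → i=2, swap arr[2],arr[5] → [8, 5, 6, 11, 10, 12, 9]
(after j=5) arr = [8, 5, 6, 11, 10, 12, 9]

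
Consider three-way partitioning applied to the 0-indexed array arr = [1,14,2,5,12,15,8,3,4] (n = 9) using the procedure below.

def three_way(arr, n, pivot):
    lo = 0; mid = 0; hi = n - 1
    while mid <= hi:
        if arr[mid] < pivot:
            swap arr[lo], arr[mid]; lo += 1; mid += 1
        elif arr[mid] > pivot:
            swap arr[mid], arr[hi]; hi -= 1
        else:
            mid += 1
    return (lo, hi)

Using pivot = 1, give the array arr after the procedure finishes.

pivot = 1; lo=0, mid=0, hi=8
arr[mid]=1=1: mid=1
arr[mid]=14>1: swap arr[1],arr[8]; hi=7 → [1,4,2,5,12,15,8,3,14]
arr[mid]=4>1: swap arr[1],arr[7]; hi=6 → [1,3,2,5,12,15,8,4,14]
arr[mid]=3>1: swap arr[1],arr[6]; hi=5 → [1,8,2,5,12,15,3,4,14]
arr[mid]=8>1: swap arr[1],arr[5]; hi=4 → [1,15,2,5,12,8,3,4,14]
arr[mid]=15>1: swap arr[1],arr[4]; hi=3 → [1,12,2,5,15,8,3,4,14]
arr[mid]=12>1: swap arr[1],arr[3]; hi=2 → [1,5,2,12,15,8,3,4,14]
arr[mid]=5>1: swap arr[1],arr[2]; hi=1 → [1,2,5,12,15,8,3,4,14]
arr[mid]=2>1: swap arr[1],arr[1]; hi=0 → [1,2,5,12,15,8,3,4,14]
end: lo=0, hi=0; arr = [1,2,5,12,15,8,3,4,14]

[1,2,5,12,15,8,3,4,14]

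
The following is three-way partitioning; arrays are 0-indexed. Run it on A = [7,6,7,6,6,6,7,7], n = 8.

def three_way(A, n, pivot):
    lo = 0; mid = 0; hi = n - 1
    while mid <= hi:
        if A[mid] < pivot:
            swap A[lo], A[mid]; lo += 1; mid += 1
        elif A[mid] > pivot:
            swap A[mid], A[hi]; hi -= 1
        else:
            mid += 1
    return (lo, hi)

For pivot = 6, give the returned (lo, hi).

lo=0 mid=0 hi=7
7>6: swap(0,7), hi=6 ⇒ [7,6,7,6,6,6,7,7]
7>6: swap(0,6), hi=5 ⇒ [7,6,7,6,6,6,7,7]
7>6: swap(0,5), hi=4 ⇒ [6,6,7,6,6,7,7,7]
6=6: mid=1
6=6: mid=2
7>6: swap(2,4), hi=3 ⇒ [6,6,6,6,7,7,7,7]
6=6: mid=3
6=6: mid=4
done. lo=0 hi=3; A=[6,6,6,6,7,7,7,7]

(0, 3)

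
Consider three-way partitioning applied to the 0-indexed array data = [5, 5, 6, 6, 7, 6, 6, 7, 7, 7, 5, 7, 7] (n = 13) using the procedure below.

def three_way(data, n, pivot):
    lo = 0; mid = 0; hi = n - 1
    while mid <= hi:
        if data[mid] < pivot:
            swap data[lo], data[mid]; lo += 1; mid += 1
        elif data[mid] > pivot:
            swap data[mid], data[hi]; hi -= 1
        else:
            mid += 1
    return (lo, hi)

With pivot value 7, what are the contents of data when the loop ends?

[5, 5, 6, 6, 6, 6, 5, 7, 7, 7, 7, 7, 7]

lo=0 mid=0 hi=12
5<7: swap(0,0), lo=1 mid=1 ⇒ [5, 5, 6, 6, 7, 6, 6, 7, 7, 7, 5, 7, 7]
5<7: swap(1,1), lo=2 mid=2 ⇒ [5, 5, 6, 6, 7, 6, 6, 7, 7, 7, 5, 7, 7]
6<7: swap(2,2), lo=3 mid=3 ⇒ [5, 5, 6, 6, 7, 6, 6, 7, 7, 7, 5, 7, 7]
6<7: swap(3,3), lo=4 mid=4 ⇒ [5, 5, 6, 6, 7, 6, 6, 7, 7, 7, 5, 7, 7]
7=7: mid=5
6<7: swap(4,5), lo=5 mid=6 ⇒ [5, 5, 6, 6, 6, 7, 6, 7, 7, 7, 5, 7, 7]
6<7: swap(5,6), lo=6 mid=7 ⇒ [5, 5, 6, 6, 6, 6, 7, 7, 7, 7, 5, 7, 7]
7=7: mid=8
7=7: mid=9
7=7: mid=10
5<7: swap(6,10), lo=7 mid=11 ⇒ [5, 5, 6, 6, 6, 6, 5, 7, 7, 7, 7, 7, 7]
7=7: mid=12
7=7: mid=13
done. lo=7 hi=12; data=[5, 5, 6, 6, 6, 6, 5, 7, 7, 7, 7, 7, 7]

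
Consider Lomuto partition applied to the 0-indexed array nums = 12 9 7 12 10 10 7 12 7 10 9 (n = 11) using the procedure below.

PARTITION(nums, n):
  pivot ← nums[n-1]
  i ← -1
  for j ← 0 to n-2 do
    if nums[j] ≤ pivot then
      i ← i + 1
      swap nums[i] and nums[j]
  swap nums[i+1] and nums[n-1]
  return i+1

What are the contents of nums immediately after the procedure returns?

9 7 7 7 9 10 12 12 12 10 10

pivot = nums[10] = 9; i = -1
j=0: nums[0]=12 > 9 → no swap
j=1: nums[1]=9 ≤ 9 → i=0, swap nums[0],nums[1] → 9 12 7 12 10 10 7 12 7 10 9
j=2: nums[2]=7 ≤ 9 → i=1, swap nums[1],nums[2] → 9 7 12 12 10 10 7 12 7 10 9
j=3: nums[3]=12 > 9 → no swap
j=4: nums[4]=10 > 9 → no swap
j=5: nums[5]=10 > 9 → no swap
j=6: nums[6]=7 ≤ 9 → i=2, swap nums[2],nums[6] → 9 7 7 12 10 10 12 12 7 10 9
j=7: nums[7]=12 > 9 → no swap
j=8: nums[8]=7 ≤ 9 → i=3, swap nums[3],nums[8] → 9 7 7 7 10 10 12 12 12 10 9
j=9: nums[9]=10 > 9 → no swap
final swap nums[4],nums[10] → 9 7 7 7 9 10 12 12 12 10 10; return 4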